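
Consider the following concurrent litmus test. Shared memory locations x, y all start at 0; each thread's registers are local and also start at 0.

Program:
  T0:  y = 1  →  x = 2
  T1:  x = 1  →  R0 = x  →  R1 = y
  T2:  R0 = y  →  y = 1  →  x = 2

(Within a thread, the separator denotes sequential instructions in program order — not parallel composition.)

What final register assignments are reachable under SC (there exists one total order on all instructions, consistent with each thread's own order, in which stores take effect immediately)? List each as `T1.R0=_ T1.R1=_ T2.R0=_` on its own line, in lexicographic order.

T1.R0=1 T1.R1=0 T2.R0=0
T1.R0=1 T1.R1=0 T2.R0=1
T1.R0=1 T1.R1=1 T2.R0=0
T1.R0=1 T1.R1=1 T2.R0=1
T1.R0=2 T1.R1=1 T2.R0=0
T1.R0=2 T1.R1=1 T2.R0=1

outcome vector order: (T1.R0,T1.R1,T2.R0)
|SC outcomes| = 6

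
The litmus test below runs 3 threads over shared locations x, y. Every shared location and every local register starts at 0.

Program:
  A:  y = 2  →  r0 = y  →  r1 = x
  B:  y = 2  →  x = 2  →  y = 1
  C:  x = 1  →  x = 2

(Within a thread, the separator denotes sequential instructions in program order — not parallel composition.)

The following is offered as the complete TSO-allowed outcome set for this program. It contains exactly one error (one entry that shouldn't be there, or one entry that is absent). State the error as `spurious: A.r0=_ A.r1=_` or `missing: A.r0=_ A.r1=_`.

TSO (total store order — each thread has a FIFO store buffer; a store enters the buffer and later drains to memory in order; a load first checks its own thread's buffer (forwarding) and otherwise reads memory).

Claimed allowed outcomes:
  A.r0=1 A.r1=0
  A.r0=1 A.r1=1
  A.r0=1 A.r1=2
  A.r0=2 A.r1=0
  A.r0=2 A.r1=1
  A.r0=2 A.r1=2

spurious: A.r0=1 A.r1=0

outcome vector order: (A.r0,A.r1)
TSO: 5 outcomes — {11, 12, 20, 21, 22}
claimed∖TSO = {10}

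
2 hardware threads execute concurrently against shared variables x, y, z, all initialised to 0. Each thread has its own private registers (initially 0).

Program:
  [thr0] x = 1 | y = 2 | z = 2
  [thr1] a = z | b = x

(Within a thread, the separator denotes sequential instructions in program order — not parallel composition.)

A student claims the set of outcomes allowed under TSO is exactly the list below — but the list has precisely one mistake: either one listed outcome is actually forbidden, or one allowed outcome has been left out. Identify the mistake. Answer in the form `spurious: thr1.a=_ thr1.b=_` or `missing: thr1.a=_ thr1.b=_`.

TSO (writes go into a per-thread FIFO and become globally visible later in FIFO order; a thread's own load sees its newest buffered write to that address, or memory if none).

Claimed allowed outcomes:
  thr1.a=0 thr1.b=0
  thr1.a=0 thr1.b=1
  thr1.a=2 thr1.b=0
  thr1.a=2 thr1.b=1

spurious: thr1.a=2 thr1.b=0

outcome vector order: (thr1.a,thr1.b)
under TSO → 00; 01; 21
claimed∖TSO = {20}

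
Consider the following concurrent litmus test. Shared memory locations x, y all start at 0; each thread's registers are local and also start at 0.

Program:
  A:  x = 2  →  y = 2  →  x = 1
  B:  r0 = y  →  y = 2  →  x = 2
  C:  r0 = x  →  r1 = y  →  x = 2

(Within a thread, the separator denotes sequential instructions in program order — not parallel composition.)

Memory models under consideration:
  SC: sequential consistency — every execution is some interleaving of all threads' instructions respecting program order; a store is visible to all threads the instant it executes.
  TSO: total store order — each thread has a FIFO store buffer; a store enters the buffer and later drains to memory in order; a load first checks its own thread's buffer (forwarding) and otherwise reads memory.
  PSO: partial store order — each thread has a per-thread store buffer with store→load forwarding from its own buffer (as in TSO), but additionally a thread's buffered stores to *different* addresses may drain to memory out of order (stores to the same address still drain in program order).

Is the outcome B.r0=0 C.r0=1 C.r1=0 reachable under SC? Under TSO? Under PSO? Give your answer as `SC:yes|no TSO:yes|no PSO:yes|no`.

outcome vector order: (B.r0,C.r0,C.r1)
SC: 10 outcomes — {0/0/0 0/0/2 0/1/2 0/2/0 0/2/2 2/0/0 2/0/2 2/1/2 2/2/0 2/2/2}
TSO: 10 outcomes — {0/0/0 0/0/2 0/1/2 0/2/0 0/2/2 2/0/0 2/0/2 2/1/2 2/2/0 2/2/2}
PSO: 12 outcomes — {0/0/0 0/0/2 0/1/0 0/1/2 0/2/0 0/2/2 2/0/0 2/0/2 2/1/0 2/1/2 2/2/0 2/2/2}
target 0/1/0 ∈ {PSO}

SC:no TSO:no PSO:yes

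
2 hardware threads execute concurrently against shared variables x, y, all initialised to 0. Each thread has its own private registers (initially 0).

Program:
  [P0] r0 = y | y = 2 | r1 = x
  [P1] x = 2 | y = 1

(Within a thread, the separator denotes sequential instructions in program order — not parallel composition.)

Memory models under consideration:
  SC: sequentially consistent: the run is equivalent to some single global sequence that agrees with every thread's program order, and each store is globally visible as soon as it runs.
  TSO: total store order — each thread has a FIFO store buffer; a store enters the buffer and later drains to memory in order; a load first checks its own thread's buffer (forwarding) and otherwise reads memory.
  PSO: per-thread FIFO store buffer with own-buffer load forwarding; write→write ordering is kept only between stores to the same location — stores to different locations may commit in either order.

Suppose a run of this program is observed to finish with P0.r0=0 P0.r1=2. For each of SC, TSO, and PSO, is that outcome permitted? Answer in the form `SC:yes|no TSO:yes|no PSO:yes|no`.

SC:yes TSO:yes PSO:yes

outcome vector order: (P0.r0,P0.r1)
[SC] allowed = {0/0, 0/2, 1/2}
[TSO] allowed = {0/0, 0/2, 1/2}
[PSO] allowed = {0/0, 0/2, 1/0, 1/2}
target 0/2 ∈ {SC,TSO,PSO}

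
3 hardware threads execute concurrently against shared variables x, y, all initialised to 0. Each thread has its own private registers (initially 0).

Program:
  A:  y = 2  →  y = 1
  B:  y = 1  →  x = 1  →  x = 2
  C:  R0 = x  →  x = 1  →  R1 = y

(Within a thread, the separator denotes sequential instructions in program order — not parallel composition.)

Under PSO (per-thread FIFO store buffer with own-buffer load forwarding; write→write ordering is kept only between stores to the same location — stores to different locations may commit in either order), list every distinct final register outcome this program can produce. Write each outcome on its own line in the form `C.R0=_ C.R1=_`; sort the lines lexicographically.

C.R0=0 C.R1=0
C.R0=0 C.R1=1
C.R0=0 C.R1=2
C.R0=1 C.R1=0
C.R0=1 C.R1=1
C.R0=1 C.R1=2
C.R0=2 C.R1=0
C.R0=2 C.R1=1
C.R0=2 C.R1=2

outcome vector order: (C.R0,C.R1)
|PSO outcomes| = 9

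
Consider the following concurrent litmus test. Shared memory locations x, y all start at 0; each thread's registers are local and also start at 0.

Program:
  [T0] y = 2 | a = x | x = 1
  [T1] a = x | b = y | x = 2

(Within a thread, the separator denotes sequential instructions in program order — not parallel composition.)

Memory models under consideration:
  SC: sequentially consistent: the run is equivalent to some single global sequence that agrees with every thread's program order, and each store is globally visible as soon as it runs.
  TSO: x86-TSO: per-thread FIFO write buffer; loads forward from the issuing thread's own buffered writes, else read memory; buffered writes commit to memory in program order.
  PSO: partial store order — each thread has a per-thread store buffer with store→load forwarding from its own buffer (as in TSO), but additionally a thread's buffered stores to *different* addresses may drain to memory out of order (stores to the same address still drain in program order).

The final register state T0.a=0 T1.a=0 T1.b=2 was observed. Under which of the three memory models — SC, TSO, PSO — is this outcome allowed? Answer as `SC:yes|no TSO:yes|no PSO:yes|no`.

outcome vector order: (T0.a,T1.a,T1.b)
[SC] allowed = {(0,0,0); (0,0,2); (0,1,2); (2,0,0); (2,0,2)}
[TSO] allowed = {(0,0,0); (0,0,2); (0,1,2); (2,0,0); (2,0,2)}
[PSO] allowed = {(0,0,0); (0,0,2); (0,1,0); (0,1,2); (2,0,0); (2,0,2)}
target (0,0,2) ∈ {SC,TSO,PSO}

SC:yes TSO:yes PSO:yes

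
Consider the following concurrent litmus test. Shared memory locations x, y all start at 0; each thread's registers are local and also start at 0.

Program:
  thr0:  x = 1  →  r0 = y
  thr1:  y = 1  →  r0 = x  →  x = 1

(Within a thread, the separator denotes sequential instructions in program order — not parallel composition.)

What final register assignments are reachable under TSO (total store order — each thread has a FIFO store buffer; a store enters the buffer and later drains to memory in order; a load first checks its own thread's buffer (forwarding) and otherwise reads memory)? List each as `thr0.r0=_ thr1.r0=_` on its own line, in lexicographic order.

outcome vector order: (thr0.r0,thr1.r0)
|TSO outcomes| = 4

thr0.r0=0 thr1.r0=0
thr0.r0=0 thr1.r0=1
thr0.r0=1 thr1.r0=0
thr0.r0=1 thr1.r0=1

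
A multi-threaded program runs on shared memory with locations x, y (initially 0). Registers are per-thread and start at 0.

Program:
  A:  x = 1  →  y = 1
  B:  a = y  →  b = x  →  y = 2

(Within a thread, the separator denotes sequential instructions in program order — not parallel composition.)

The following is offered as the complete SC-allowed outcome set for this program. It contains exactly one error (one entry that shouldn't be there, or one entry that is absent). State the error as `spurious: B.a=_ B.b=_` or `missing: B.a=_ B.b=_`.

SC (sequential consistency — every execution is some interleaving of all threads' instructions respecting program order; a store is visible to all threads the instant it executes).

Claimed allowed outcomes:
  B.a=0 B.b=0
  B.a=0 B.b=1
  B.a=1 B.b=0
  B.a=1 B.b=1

outcome vector order: (B.a,B.b)
SC: 3 outcomes — {0/0 0/1 1/1}
claimed∖SC = {1/0}

spurious: B.a=1 B.b=0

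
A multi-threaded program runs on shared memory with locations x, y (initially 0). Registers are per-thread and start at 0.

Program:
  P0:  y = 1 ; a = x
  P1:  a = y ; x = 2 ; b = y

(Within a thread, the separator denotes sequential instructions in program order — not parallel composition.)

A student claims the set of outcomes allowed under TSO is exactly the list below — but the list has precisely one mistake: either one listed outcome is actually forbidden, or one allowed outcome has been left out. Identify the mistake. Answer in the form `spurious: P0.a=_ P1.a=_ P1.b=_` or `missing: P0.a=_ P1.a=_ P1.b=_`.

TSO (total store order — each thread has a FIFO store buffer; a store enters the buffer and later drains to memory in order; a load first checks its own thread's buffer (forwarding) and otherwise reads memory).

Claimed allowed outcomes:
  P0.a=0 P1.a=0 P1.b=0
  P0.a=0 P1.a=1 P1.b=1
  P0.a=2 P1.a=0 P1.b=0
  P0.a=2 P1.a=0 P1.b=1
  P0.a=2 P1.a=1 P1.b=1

outcome vector order: (P0.a,P1.a,P1.b)
TSO: 6 outcomes — {<0 0 0>, <0 0 1>, <0 1 1>, <2 0 0>, <2 0 1>, <2 1 1>}
TSO∖claimed = {<0 0 1>}

missing: P0.a=0 P1.a=0 P1.b=1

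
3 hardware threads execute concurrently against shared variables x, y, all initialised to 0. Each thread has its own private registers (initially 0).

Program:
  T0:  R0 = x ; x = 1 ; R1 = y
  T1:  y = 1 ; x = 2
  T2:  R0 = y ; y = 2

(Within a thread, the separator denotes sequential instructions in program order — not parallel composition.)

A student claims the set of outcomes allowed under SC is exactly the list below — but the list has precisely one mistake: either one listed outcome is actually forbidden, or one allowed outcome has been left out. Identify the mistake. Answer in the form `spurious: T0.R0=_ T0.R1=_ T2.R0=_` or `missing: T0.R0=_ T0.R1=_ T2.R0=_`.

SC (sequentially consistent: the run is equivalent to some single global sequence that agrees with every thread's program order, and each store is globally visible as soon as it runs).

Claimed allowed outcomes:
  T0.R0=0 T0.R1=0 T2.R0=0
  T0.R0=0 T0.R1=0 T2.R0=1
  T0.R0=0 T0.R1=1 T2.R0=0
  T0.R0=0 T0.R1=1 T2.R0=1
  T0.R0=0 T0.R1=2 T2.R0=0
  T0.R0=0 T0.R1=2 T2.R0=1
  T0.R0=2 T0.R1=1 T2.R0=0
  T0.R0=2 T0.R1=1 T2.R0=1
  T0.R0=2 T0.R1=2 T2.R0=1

outcome vector order: (T0.R0,T0.R1,T2.R0)
SC: 10 outcomes — {0/0/0; 0/0/1; 0/1/0; 0/1/1; 0/2/0; 0/2/1; 2/1/0; 2/1/1; 2/2/0; 2/2/1}
SC∖claimed = {2/2/0}

missing: T0.R0=2 T0.R1=2 T2.R0=0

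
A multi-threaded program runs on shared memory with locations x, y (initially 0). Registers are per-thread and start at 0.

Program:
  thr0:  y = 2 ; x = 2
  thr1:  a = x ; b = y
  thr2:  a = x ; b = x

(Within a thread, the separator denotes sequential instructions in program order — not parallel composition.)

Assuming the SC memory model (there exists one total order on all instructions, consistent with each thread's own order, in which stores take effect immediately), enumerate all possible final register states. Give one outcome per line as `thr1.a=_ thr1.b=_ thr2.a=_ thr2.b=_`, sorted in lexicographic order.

outcome vector order: (thr1.a,thr1.b,thr2.a,thr2.b)
|SC outcomes| = 9

thr1.a=0 thr1.b=0 thr2.a=0 thr2.b=0
thr1.a=0 thr1.b=0 thr2.a=0 thr2.b=2
thr1.a=0 thr1.b=0 thr2.a=2 thr2.b=2
thr1.a=0 thr1.b=2 thr2.a=0 thr2.b=0
thr1.a=0 thr1.b=2 thr2.a=0 thr2.b=2
thr1.a=0 thr1.b=2 thr2.a=2 thr2.b=2
thr1.a=2 thr1.b=2 thr2.a=0 thr2.b=0
thr1.a=2 thr1.b=2 thr2.a=0 thr2.b=2
thr1.a=2 thr1.b=2 thr2.a=2 thr2.b=2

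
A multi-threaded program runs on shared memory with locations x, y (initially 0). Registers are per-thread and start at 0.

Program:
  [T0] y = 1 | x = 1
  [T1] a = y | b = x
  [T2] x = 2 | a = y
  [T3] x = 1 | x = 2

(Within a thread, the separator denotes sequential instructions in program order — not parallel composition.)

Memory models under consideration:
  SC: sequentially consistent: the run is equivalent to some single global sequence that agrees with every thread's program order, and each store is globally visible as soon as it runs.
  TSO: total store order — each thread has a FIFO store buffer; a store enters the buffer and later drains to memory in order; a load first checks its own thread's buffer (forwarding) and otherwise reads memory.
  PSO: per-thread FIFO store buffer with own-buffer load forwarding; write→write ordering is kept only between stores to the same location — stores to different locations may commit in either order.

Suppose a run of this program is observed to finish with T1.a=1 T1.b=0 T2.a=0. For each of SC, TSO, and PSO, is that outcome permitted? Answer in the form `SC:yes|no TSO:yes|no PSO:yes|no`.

SC:no TSO:yes PSO:yes

outcome vector order: (T1.a,T1.b,T2.a)
[SC] allowed = {000 001 010 011 020 021 101 110 111 120 121}
[TSO] allowed = {000 001 010 011 020 021 100 101 110 111 120 121}
[PSO] allowed = {000 001 010 011 020 021 100 101 110 111 120 121}
target 100 ∈ {TSO,PSO}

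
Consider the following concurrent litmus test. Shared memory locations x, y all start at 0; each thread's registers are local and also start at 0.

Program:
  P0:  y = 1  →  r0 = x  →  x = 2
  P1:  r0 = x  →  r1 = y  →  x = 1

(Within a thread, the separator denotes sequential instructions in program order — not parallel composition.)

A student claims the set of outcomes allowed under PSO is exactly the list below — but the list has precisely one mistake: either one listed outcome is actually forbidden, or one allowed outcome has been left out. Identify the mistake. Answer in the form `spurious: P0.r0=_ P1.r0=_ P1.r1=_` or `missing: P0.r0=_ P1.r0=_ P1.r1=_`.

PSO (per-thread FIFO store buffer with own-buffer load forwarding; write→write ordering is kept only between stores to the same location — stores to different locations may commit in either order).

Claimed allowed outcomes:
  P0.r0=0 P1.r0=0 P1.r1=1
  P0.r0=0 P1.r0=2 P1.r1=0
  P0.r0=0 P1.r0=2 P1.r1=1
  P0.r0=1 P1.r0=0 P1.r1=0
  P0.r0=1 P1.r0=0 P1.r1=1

missing: P0.r0=0 P1.r0=0 P1.r1=0

outcome vector order: (P0.r0,P1.r0,P1.r1)
PSO: 6 outcomes — {0/0/0 0/0/1 0/2/0 0/2/1 1/0/0 1/0/1}
PSO∖claimed = {0/0/0}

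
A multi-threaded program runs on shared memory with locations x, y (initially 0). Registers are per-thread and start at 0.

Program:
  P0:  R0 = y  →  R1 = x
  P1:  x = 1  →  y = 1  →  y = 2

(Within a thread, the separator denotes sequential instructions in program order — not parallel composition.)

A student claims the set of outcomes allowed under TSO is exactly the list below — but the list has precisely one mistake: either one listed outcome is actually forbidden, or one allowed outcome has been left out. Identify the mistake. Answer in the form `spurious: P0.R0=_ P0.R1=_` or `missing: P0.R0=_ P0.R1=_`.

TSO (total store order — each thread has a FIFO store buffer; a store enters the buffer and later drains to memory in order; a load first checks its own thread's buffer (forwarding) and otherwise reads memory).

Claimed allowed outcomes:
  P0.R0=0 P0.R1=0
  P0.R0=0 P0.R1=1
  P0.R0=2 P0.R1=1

missing: P0.R0=1 P0.R1=1

outcome vector order: (P0.R0,P0.R1)
TSO: 4 outcomes — {00, 01, 11, 21}
TSO∖claimed = {11}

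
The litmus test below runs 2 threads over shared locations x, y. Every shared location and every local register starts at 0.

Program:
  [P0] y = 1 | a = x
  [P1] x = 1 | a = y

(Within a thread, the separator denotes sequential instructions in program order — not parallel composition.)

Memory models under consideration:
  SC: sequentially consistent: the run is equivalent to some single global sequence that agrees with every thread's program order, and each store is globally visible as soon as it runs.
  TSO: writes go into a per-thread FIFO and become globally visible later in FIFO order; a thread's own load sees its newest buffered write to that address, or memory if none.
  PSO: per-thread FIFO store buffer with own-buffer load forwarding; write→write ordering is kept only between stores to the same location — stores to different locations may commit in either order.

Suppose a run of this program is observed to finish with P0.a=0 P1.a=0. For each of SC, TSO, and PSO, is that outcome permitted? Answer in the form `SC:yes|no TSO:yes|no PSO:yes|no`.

outcome vector order: (P0.a,P1.a)
under SC → (0,1) (1,0) (1,1)
under TSO → (0,0) (0,1) (1,0) (1,1)
under PSO → (0,0) (0,1) (1,0) (1,1)
target (0,0) ∈ {TSO,PSO}

SC:no TSO:yes PSO:yes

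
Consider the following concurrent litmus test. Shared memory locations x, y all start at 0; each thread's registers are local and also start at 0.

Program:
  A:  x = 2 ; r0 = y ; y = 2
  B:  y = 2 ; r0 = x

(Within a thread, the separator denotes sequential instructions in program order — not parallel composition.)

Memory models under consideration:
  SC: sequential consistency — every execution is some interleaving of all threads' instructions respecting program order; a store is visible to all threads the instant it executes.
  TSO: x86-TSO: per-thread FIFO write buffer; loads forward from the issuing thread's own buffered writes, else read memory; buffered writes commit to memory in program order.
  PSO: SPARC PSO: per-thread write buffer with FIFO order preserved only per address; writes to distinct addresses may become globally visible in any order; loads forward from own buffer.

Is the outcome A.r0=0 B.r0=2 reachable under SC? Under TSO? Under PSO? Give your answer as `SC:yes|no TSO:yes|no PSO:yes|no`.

outcome vector order: (A.r0,B.r0)
[SC] allowed = {(0,2) (2,0) (2,2)}
[TSO] allowed = {(0,0) (0,2) (2,0) (2,2)}
[PSO] allowed = {(0,0) (0,2) (2,0) (2,2)}
target (0,2) ∈ {SC,TSO,PSO}

SC:yes TSO:yes PSO:yes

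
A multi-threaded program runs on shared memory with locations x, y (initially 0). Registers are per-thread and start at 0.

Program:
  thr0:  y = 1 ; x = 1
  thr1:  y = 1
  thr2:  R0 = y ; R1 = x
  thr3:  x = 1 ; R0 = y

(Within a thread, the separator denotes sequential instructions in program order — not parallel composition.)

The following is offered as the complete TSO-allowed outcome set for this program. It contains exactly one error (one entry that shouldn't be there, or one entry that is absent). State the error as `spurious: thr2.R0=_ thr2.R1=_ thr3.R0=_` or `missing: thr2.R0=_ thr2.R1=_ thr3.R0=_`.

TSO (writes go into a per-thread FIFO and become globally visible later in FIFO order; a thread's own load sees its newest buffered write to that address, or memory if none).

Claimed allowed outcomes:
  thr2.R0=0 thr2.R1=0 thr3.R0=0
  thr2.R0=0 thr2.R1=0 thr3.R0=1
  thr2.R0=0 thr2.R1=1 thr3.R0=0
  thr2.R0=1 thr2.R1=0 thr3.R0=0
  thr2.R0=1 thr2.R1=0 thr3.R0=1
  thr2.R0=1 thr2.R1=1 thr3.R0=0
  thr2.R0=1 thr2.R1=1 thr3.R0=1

missing: thr2.R0=0 thr2.R1=1 thr3.R0=1

outcome vector order: (thr2.R0,thr2.R1,thr3.R0)
TSO: 8 outcomes — {<0 0 0>, <0 0 1>, <0 1 0>, <0 1 1>, <1 0 0>, <1 0 1>, <1 1 0>, <1 1 1>}
TSO∖claimed = {<0 1 1>}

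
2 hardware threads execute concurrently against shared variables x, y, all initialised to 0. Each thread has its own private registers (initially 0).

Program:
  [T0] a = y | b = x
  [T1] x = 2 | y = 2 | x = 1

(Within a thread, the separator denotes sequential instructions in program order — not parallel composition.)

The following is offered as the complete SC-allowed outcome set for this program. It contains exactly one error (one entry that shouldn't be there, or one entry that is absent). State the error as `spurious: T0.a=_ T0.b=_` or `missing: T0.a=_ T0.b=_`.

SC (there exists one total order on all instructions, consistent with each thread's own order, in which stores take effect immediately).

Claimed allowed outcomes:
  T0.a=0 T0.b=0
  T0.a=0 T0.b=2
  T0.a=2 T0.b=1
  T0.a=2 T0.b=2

outcome vector order: (T0.a,T0.b)
under SC → <0 0>, <0 1>, <0 2>, <2 1>, <2 2>
SC∖claimed = {<0 1>}

missing: T0.a=0 T0.b=1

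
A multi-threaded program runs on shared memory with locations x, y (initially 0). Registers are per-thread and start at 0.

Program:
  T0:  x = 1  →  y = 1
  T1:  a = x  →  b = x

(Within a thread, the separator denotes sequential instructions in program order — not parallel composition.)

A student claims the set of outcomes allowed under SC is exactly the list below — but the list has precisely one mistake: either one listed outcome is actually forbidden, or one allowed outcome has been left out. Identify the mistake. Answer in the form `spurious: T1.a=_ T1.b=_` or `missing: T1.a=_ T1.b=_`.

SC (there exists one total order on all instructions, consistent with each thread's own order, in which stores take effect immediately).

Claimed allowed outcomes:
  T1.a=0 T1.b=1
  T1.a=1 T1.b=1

missing: T1.a=0 T1.b=0

outcome vector order: (T1.a,T1.b)
SC: 3 outcomes — {(0,0) (0,1) (1,1)}
SC∖claimed = {(0,0)}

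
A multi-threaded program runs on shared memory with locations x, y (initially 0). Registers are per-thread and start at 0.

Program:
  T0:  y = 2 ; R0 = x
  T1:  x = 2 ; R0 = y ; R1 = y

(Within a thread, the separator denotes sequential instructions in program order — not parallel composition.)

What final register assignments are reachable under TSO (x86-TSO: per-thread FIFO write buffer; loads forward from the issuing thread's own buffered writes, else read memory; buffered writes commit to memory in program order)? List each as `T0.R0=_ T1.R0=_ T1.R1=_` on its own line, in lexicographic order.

outcome vector order: (T0.R0,T1.R0,T1.R1)
|TSO outcomes| = 6

T0.R0=0 T1.R0=0 T1.R1=0
T0.R0=0 T1.R0=0 T1.R1=2
T0.R0=0 T1.R0=2 T1.R1=2
T0.R0=2 T1.R0=0 T1.R1=0
T0.R0=2 T1.R0=0 T1.R1=2
T0.R0=2 T1.R0=2 T1.R1=2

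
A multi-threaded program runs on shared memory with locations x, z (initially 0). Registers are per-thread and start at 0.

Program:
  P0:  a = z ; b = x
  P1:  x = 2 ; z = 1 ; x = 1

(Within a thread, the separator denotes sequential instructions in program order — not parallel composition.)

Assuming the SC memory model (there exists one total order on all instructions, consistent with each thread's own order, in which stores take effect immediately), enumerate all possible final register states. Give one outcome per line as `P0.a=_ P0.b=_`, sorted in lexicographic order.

outcome vector order: (P0.a,P0.b)
|SC outcomes| = 5

P0.a=0 P0.b=0
P0.a=0 P0.b=1
P0.a=0 P0.b=2
P0.a=1 P0.b=1
P0.a=1 P0.b=2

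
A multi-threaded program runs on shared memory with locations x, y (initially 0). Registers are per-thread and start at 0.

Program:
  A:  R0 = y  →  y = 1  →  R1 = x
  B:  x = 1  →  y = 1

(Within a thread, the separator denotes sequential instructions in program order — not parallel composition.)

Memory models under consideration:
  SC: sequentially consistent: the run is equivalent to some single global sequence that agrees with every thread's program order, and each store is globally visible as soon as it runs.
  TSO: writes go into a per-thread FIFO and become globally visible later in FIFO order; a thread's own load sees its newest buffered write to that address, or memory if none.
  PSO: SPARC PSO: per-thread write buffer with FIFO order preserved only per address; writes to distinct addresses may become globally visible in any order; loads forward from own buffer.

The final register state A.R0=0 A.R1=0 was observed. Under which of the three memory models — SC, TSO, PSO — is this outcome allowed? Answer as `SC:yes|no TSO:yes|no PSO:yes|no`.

SC:yes TSO:yes PSO:yes

outcome vector order: (A.R0,A.R1)
SC (3): 0/0; 0/1; 1/1
TSO (3): 0/0; 0/1; 1/1
PSO (4): 0/0; 0/1; 1/0; 1/1
target 0/0 ∈ {SC,TSO,PSO}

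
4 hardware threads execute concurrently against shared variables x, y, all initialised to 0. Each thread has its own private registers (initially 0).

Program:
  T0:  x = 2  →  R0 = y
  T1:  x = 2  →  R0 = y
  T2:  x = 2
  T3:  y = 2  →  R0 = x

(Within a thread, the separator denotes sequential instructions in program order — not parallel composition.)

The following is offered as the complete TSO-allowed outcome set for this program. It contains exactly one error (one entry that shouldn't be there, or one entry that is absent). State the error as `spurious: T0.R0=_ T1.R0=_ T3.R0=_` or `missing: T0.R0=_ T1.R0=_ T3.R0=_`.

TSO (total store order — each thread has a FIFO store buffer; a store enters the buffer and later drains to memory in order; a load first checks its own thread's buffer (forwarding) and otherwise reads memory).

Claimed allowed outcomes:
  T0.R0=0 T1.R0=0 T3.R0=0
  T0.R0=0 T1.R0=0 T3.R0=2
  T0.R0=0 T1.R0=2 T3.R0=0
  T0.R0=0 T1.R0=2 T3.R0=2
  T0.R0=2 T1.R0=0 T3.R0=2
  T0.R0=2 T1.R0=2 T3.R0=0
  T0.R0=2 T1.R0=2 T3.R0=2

outcome vector order: (T0.R0,T1.R0,T3.R0)
under TSO → 0/0/0, 0/0/2, 0/2/0, 0/2/2, 2/0/0, 2/0/2, 2/2/0, 2/2/2
TSO∖claimed = {2/0/0}

missing: T0.R0=2 T1.R0=0 T3.R0=0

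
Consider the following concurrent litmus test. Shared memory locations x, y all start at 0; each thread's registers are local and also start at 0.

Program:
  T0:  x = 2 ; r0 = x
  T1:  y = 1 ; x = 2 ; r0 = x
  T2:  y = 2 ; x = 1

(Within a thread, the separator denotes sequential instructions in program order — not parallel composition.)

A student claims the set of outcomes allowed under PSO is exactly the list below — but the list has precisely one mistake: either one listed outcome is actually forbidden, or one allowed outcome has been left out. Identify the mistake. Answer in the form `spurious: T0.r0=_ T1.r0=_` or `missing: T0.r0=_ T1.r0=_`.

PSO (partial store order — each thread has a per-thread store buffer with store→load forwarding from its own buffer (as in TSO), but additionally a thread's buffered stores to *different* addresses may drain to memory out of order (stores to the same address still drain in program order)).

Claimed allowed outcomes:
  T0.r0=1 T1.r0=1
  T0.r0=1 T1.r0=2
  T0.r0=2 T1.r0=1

missing: T0.r0=2 T1.r0=2

outcome vector order: (T0.r0,T1.r0)
PSO (4): <1 1> <1 2> <2 1> <2 2>
PSO∖claimed = {<2 2>}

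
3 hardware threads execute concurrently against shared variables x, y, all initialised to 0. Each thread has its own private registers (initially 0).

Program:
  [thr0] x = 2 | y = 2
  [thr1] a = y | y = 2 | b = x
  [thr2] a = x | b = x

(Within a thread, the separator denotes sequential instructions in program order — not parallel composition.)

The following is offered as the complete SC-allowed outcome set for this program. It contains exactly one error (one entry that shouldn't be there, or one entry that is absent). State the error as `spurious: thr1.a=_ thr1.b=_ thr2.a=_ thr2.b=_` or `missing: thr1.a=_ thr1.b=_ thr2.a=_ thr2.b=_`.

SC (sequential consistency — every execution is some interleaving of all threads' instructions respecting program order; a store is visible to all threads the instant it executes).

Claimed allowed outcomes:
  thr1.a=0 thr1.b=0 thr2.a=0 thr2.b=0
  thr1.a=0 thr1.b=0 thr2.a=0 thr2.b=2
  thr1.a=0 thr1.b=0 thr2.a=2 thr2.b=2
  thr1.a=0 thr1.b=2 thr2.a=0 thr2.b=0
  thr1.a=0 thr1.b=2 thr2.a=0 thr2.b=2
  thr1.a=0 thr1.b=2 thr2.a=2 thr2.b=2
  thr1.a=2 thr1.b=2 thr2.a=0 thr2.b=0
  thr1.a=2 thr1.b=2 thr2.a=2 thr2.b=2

outcome vector order: (thr1.a,thr1.b,thr2.a,thr2.b)
under SC → <0 0 0 0>; <0 0 0 2>; <0 0 2 2>; <0 2 0 0>; <0 2 0 2>; <0 2 2 2>; <2 2 0 0>; <2 2 0 2>; <2 2 2 2>
SC∖claimed = {<2 2 0 2>}

missing: thr1.a=2 thr1.b=2 thr2.a=0 thr2.b=2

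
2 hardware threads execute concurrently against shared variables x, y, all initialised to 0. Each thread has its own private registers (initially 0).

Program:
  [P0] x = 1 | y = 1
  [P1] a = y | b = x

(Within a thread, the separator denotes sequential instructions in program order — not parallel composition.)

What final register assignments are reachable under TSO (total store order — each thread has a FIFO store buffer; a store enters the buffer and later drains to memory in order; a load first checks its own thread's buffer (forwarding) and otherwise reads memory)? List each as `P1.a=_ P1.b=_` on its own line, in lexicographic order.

outcome vector order: (P1.a,P1.b)
|TSO outcomes| = 3

P1.a=0 P1.b=0
P1.a=0 P1.b=1
P1.a=1 P1.b=1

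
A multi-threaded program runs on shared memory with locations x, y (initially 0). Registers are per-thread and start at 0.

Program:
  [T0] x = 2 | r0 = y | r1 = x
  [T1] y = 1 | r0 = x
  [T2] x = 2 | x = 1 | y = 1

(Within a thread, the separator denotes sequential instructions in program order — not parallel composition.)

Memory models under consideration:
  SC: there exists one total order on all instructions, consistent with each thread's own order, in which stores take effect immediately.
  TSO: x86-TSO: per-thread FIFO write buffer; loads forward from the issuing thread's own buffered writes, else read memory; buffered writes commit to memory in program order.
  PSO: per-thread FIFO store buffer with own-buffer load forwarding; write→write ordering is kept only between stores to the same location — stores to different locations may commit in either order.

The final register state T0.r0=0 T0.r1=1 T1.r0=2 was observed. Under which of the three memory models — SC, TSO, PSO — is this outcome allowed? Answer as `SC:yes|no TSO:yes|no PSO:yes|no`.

outcome vector order: (T0.r0,T0.r1,T1.r0)
SC: 10 outcomes — {011 012 021 022 110 111 112 120 121 122}
TSO: 12 outcomes — {010 011 012 020 021 022 110 111 112 120 121 122}
PSO: 12 outcomes — {010 011 012 020 021 022 110 111 112 120 121 122}
target 012 ∈ {SC,TSO,PSO}

SC:yes TSO:yes PSO:yes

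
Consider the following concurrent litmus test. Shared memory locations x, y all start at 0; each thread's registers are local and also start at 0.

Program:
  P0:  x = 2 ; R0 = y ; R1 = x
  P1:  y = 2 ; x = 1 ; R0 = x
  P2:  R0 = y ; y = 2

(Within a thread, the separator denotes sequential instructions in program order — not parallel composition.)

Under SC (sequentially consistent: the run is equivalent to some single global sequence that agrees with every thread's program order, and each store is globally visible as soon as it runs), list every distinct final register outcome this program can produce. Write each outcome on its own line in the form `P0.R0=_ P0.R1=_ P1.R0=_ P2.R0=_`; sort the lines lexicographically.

outcome vector order: (P0.R0,P0.R1,P1.R0,P2.R0)
|SC outcomes| = 10

P0.R0=0 P0.R1=1 P1.R0=1 P2.R0=0
P0.R0=0 P0.R1=1 P1.R0=1 P2.R0=2
P0.R0=0 P0.R1=2 P1.R0=1 P2.R0=0
P0.R0=0 P0.R1=2 P1.R0=1 P2.R0=2
P0.R0=2 P0.R1=1 P1.R0=1 P2.R0=0
P0.R0=2 P0.R1=1 P1.R0=1 P2.R0=2
P0.R0=2 P0.R1=2 P1.R0=1 P2.R0=0
P0.R0=2 P0.R1=2 P1.R0=1 P2.R0=2
P0.R0=2 P0.R1=2 P1.R0=2 P2.R0=0
P0.R0=2 P0.R1=2 P1.R0=2 P2.R0=2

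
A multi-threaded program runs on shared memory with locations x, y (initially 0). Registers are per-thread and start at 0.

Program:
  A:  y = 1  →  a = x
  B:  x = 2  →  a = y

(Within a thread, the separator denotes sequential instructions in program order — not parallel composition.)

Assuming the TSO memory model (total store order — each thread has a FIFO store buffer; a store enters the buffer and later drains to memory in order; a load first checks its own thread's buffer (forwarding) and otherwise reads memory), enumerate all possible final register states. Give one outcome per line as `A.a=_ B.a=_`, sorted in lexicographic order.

outcome vector order: (A.a,B.a)
|TSO outcomes| = 4

A.a=0 B.a=0
A.a=0 B.a=1
A.a=2 B.a=0
A.a=2 B.a=1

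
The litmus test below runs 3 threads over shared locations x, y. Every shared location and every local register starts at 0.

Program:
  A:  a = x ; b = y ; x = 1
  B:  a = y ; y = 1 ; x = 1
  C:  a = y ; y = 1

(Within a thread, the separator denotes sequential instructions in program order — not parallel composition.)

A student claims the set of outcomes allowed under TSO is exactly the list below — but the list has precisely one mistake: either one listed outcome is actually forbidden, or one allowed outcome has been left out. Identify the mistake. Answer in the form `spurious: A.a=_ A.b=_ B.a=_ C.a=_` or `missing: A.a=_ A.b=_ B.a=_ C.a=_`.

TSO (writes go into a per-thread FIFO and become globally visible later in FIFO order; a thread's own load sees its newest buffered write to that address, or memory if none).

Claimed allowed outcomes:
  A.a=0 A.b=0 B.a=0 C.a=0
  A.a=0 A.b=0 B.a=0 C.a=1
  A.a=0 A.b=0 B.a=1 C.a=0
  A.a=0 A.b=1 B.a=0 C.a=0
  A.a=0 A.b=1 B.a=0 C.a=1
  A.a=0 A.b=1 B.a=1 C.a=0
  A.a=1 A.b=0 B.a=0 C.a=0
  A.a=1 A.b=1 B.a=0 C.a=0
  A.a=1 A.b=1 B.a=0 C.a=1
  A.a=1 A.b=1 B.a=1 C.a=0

spurious: A.a=1 A.b=0 B.a=0 C.a=0

outcome vector order: (A.a,A.b,B.a,C.a)
TSO (9): <0 0 0 0> <0 0 0 1> <0 0 1 0> <0 1 0 0> <0 1 0 1> <0 1 1 0> <1 1 0 0> <1 1 0 1> <1 1 1 0>
claimed∖TSO = {<1 0 0 0>}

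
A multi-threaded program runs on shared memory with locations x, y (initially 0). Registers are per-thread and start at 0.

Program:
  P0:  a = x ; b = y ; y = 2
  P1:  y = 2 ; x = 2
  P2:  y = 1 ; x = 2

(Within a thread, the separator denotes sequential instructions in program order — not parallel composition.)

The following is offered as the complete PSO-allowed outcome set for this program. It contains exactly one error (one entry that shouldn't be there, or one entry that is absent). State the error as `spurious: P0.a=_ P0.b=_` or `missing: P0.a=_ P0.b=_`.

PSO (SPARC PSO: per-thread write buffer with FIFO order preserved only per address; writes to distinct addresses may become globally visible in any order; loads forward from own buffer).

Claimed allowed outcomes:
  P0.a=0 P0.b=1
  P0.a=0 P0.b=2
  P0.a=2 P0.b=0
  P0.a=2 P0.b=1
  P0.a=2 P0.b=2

missing: P0.a=0 P0.b=0

outcome vector order: (P0.a,P0.b)
PSO (6): (0,0), (0,1), (0,2), (2,0), (2,1), (2,2)
PSO∖claimed = {(0,0)}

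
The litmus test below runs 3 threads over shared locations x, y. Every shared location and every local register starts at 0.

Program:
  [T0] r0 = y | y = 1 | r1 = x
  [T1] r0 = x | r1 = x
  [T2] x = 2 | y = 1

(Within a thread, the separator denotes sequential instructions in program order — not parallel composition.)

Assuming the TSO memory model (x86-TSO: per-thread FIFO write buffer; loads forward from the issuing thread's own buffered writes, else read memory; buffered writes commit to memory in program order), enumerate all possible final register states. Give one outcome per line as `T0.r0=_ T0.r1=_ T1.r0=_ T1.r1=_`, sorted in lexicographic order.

T0.r0=0 T0.r1=0 T1.r0=0 T1.r1=0
T0.r0=0 T0.r1=0 T1.r0=0 T1.r1=2
T0.r0=0 T0.r1=0 T1.r0=2 T1.r1=2
T0.r0=0 T0.r1=2 T1.r0=0 T1.r1=0
T0.r0=0 T0.r1=2 T1.r0=0 T1.r1=2
T0.r0=0 T0.r1=2 T1.r0=2 T1.r1=2
T0.r0=1 T0.r1=2 T1.r0=0 T1.r1=0
T0.r0=1 T0.r1=2 T1.r0=0 T1.r1=2
T0.r0=1 T0.r1=2 T1.r0=2 T1.r1=2

outcome vector order: (T0.r0,T0.r1,T1.r0,T1.r1)
|TSO outcomes| = 9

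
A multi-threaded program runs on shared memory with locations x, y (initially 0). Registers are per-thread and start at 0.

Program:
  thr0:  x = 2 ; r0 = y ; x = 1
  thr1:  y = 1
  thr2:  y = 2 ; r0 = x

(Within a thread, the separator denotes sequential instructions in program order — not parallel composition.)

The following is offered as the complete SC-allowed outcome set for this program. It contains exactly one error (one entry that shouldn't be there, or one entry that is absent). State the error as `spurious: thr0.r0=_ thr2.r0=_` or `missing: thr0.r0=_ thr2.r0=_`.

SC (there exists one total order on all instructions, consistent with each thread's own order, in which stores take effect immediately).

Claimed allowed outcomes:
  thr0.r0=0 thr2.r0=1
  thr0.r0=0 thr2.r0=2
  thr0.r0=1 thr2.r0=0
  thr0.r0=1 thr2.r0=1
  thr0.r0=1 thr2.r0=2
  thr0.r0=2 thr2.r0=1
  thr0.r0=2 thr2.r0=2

outcome vector order: (thr0.r0,thr2.r0)
under SC → 0/1, 0/2, 1/0, 1/1, 1/2, 2/0, 2/1, 2/2
SC∖claimed = {2/0}

missing: thr0.r0=2 thr2.r0=0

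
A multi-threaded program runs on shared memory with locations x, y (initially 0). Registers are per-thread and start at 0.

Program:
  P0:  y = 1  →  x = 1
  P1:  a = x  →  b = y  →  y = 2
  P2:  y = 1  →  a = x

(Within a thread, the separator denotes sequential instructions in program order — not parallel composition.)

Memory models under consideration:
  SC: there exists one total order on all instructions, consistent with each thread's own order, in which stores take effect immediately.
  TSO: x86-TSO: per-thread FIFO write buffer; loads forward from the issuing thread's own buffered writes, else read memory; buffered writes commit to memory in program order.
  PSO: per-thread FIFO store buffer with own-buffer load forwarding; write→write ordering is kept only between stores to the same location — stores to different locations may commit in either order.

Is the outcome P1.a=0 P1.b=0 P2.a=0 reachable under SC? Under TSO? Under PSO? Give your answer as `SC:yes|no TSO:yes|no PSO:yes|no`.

SC:yes TSO:yes PSO:yes

outcome vector order: (P1.a,P1.b,P2.a)
SC (6): <0 0 0>, <0 0 1>, <0 1 0>, <0 1 1>, <1 1 0>, <1 1 1>
TSO (6): <0 0 0>, <0 0 1>, <0 1 0>, <0 1 1>, <1 1 0>, <1 1 1>
PSO (8): <0 0 0>, <0 0 1>, <0 1 0>, <0 1 1>, <1 0 0>, <1 0 1>, <1 1 0>, <1 1 1>
target <0 0 0> ∈ {SC,TSO,PSO}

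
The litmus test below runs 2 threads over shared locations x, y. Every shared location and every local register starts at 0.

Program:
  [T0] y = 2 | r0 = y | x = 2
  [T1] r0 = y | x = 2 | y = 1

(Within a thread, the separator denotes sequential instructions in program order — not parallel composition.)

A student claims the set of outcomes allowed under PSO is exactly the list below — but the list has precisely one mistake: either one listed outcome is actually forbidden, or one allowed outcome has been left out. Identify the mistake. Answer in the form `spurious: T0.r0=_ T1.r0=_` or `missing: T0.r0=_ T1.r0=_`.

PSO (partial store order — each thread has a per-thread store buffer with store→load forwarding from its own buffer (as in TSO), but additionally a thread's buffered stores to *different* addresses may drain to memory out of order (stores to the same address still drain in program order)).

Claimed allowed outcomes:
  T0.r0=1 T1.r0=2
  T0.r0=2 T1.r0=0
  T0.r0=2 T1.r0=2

missing: T0.r0=1 T1.r0=0

outcome vector order: (T0.r0,T1.r0)
PSO: 4 outcomes — {10, 12, 20, 22}
PSO∖claimed = {10}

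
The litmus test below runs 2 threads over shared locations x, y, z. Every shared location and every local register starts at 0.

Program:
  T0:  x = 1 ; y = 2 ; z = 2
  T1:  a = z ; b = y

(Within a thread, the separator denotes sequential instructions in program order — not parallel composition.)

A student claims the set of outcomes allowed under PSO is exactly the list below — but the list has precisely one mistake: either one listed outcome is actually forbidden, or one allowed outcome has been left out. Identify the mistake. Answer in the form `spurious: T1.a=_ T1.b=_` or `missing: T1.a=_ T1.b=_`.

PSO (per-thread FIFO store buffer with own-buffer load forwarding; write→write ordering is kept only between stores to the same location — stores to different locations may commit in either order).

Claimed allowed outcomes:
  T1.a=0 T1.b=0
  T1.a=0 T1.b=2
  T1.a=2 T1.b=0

outcome vector order: (T1.a,T1.b)
[PSO] allowed = {00 02 20 22}
PSO∖claimed = {22}

missing: T1.a=2 T1.b=2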